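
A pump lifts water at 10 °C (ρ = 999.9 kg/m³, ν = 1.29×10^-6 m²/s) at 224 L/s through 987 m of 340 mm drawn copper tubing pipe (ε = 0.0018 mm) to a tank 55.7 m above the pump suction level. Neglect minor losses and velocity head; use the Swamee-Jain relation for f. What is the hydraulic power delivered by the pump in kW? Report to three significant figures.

P_hyd ≈ 147 kW

V = 4Q/(πD²) = 2.467 m/s; Re = 6.50×10^5; ε/D = 5.29×10^-6; f = 0.01260
h_f = f(L/D)V²/2g = 11.35 m
Total head H = z + h_f = 55.7 + 11.35 = 67.05 m
P_hyd = ρgQH = 999.9·9.81·0.224·67.05 = 147.3 kW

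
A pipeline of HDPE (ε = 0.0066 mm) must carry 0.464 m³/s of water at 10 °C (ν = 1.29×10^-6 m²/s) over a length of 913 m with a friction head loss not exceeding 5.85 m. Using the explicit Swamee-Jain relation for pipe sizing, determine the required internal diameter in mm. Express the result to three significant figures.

Swamee-Jain (Type III): D = 0.66·[ε^1.25·(LQ²/(gh_f))^4.75 + ν·Q^9.4·(L/(gh_f))^5.2]^0.04
LQ²/(gh_f) = 3.425; L/(gh_f) = 15.91
Term 1 = ε^1.25·(…)^4.75 = 1.16×10^-4; Term 2 = ν·Q^9.4·(…)^5.2 = 0.00168
D = 0.66·(1.16×10^-4 + 0.00168)^0.04 = 0.5125 m = 512 mm
Check: V = 2.25 m/s, Re = 8.94×10^5, f = 0.01212, h_f = 5.57 m ≈ 5.85 m ✓

D ≈ 512 mm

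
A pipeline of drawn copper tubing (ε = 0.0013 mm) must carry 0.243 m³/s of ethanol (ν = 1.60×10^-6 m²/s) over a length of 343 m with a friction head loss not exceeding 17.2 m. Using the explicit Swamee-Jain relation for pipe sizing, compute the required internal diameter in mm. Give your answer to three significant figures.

D ≈ 264 mm

Swamee-Jain (Type III): D = 0.66·[ε^1.25·(LQ²/(gh_f))^4.75 + ν·Q^9.4·(L/(gh_f))^5.2]^0.04
LQ²/(gh_f) = 0.1200; L/(gh_f) = 2.033
Term 1 = ε^1.25·(…)^4.75 = 1.86×10^-12; Term 2 = ν·Q^9.4·(…)^5.2 = 1.07×10^-10
D = 0.66·(1.86×10^-12 + 1.07×10^-10)^0.04 = 0.2637 m = 264 mm
Check: V = 4.45 m/s, Re = 7.33×10^5, f = 0.01234, h_f = 16.2 m ≈ 17.2 m ✓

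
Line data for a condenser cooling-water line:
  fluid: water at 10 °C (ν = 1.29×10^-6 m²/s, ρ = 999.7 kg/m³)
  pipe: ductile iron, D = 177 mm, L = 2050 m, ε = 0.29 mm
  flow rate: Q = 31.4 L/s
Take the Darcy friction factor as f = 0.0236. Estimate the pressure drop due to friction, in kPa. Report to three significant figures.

V = 4Q/(πD²) = 4·0.0314/(π·0.177²) = 1.276 m/s
h_f = f(L/D)V²/(2g) = 0.02360·(2050/0.177)·1.276²/(2·9.81) = 22.69 m
Δp = ρg·h_f = 999.7·9.81·22.69 = 222.5 kPa

Δp ≈ 222 kPa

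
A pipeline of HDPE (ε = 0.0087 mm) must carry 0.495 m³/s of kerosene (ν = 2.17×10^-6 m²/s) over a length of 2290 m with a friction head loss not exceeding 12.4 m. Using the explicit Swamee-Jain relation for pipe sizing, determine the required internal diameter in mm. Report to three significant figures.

Swamee-Jain (Type III): D = 0.66·[ε^1.25·(LQ²/(gh_f))^4.75 + ν·Q^9.4·(L/(gh_f))^5.2]^0.04
LQ²/(gh_f) = 4.613; L/(gh_f) = 18.83
Term 1 = ε^1.25·(…)^4.75 = 6.73×10^-4; Term 2 = ν·Q^9.4·(…)^5.2 = 0.0124
D = 0.66·(6.73×10^-4 + 0.0124)^0.04 = 0.5549 m = 555 mm
Check: V = 2.05 m/s, Re = 5.23×10^5, f = 0.01324, h_f = 11.7 m ≈ 12.4 m ✓

D ≈ 555 mm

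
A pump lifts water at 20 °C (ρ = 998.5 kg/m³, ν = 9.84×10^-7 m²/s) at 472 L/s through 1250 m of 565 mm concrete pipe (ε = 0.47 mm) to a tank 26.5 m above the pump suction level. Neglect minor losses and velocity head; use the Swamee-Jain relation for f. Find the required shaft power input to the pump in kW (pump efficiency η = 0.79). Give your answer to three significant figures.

P_shaft ≈ 200 kW

V = 4Q/(πD²) = 1.883 m/s; Re = 1.08×10^6; ε/D = 8.32×10^-4; f = 0.01920
h_f = f(L/D)V²/2g = 7.671 m
Total head H = z + h_f = 26.5 + 7.671 = 34.17 m
P_hyd = ρgQH = 998.5·9.81·0.472·34.17 = 158.0 kW
P_shaft = P_hyd/η = 158.0/0.79 = 200.0 kW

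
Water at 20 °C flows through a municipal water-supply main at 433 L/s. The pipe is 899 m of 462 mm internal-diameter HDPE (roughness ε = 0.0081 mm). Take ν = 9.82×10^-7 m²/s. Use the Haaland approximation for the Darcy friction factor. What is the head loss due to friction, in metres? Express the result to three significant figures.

V = 4Q/(πD²) = 4·0.433/(π·0.462²) = 2.583 m/s
Re = VD/ν = 2.583·0.462/9.82×10^-7 = 1.22×10^6 → turbulent
ε/D = 0.0081/462 = 1.75×10^-5
Haaland: f = 0.01159
h_f = f(L/D)V²/(2g) = 0.01159·(899/0.462)·2.583²/(2·9.81) = 7.668 m

h_f ≈ 7.67 m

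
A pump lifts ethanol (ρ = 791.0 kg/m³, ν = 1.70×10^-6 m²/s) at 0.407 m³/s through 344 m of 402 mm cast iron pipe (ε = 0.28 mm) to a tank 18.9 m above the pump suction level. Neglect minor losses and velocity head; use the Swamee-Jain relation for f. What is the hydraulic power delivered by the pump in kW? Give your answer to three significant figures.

P_hyd ≈ 86.1 kW

V = 4Q/(πD²) = 3.207 m/s; Re = 7.58×10^5; ε/D = 6.97×10^-4; f = 0.01864
h_f = f(L/D)V²/2g = 8.359 m
Total head H = z + h_f = 18.9 + 8.359 = 27.26 m
P_hyd = ρgQH = 791.0·9.81·0.407·27.26 = 86.09 kW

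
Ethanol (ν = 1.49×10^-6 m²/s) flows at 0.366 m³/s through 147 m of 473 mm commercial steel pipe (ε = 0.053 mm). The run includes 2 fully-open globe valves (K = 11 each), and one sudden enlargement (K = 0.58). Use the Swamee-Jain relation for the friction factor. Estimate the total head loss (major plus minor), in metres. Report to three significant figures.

H_L ≈ 5.97 m

V = 4Q/(πD²) = 2.083 m/s; V²/2g = 0.2211 m
Re = 6.61×10^5, ε/D = 1.12×10^-4 → f = 0.01419 (Swamee-Jain)
Major: h_f = f(L/D)·V²/2g = 0.01419·310.8·0.2211 = 0.9751 m
Minor: ΣK = 22.6; h_m = ΣK·V²/2g = 4.993 m
Total H_L = 0.9751 + 4.993 = 5.968 m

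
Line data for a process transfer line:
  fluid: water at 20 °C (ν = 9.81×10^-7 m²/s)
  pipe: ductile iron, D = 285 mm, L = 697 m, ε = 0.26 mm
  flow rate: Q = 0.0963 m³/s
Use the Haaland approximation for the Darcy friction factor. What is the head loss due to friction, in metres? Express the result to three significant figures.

V = 4Q/(πD²) = 4·0.0963/(π·0.285²) = 1.510 m/s
Re = VD/ν = 1.510·0.285/9.81×10^-7 = 4.39×10^5 → turbulent
ε/D = 0.26/285 = 9.12×10^-4
Haaland: f = 0.01987
h_f = f(L/D)V²/(2g) = 0.01987·(697/0.285)·1.510²/(2·9.81) = 5.645 m

h_f ≈ 5.64 m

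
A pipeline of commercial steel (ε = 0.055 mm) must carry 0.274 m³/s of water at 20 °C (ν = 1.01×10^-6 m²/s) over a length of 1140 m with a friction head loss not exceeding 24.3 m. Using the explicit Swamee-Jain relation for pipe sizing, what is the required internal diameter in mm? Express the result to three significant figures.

Swamee-Jain (Type III): D = 0.66·[ε^1.25·(LQ²/(gh_f))^4.75 + ν·Q^9.4·(L/(gh_f))^5.2]^0.04
LQ²/(gh_f) = 0.3590; L/(gh_f) = 4.782
Term 1 = ε^1.25·(…)^4.75 = 3.65×10^-8; Term 2 = ν·Q^9.4·(…)^5.2 = 1.79×10^-8
D = 0.66·(3.65×10^-8 + 1.79×10^-8)^0.04 = 0.3380 m = 338 mm
Check: V = 3.05 m/s, Re = 1.02×10^6, f = 0.01432, h_f = 22.9 m ≈ 24.3 m ✓

D ≈ 338 mm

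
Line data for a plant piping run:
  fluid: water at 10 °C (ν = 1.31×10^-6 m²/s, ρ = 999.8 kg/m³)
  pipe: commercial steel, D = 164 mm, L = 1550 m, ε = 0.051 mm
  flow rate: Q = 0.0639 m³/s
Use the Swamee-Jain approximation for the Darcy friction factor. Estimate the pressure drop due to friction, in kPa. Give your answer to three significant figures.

V = 4Q/(πD²) = 4·0.0639/(π·0.164²) = 3.025 m/s
Re = VD/ν = 3.025·0.164/1.31×10^-6 = 3.79×10^5 → turbulent
ε/D = 0.051/164 = 3.11×10^-4
Swamee-Jain: f = 0.01680
h_f = f(L/D)V²/(2g) = 0.01680·(1550/0.164)·3.025²/(2·9.81) = 74.05 m
Δp = ρg·h_f = 999.8·9.81·74.05 = 726.3 kPa

Δp ≈ 726 kPa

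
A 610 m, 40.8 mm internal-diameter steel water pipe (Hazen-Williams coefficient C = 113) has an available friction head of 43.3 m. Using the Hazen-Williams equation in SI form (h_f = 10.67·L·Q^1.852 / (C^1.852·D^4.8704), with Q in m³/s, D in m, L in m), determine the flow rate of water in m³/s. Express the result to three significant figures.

Q ≈ 0.00167 m³/s

Rearranging: Q = [h_f·C^1.852·D^4.8704 / (10.67·L)]^(1/1.852)
Q = [43.3·113^1.852·0.0408^4.8704 / (10.67·610)]^0.540 = 0.001675 m³/s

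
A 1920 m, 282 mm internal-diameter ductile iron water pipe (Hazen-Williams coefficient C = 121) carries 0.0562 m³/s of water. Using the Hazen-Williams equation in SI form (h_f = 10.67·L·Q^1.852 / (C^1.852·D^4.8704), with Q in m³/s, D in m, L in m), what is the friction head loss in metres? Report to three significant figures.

h_f ≈ 6.55 m

h_f = 10.67·1920·0.0562^1.852 / (121^1.852·0.282^4.8704) = 6.549 m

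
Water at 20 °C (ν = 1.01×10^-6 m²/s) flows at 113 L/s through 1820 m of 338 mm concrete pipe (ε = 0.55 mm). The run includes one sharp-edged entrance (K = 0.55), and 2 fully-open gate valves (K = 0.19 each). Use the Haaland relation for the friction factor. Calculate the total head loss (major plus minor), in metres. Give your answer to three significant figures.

H_L ≈ 9.94 m

V = 4Q/(πD²) = 1.259 m/s; V²/2g = 0.08084 m
Re = 4.21×10^5, ε/D = 0.00163 → f = 0.02267 (Haaland)
Major: h_f = f(L/D)·V²/2g = 0.02267·5385·0.08084 = 9.868 m
Minor: ΣK = 0.930; h_m = ΣK·V²/2g = 0.07518 m
Total H_L = 9.868 + 0.07518 = 9.943 m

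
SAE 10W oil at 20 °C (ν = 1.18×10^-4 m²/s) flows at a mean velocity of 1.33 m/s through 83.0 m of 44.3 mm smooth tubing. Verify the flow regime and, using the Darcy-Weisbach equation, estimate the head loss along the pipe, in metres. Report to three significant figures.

h_f ≈ 21.7 m

Re = VD/ν = 1.33·0.04430/1.18×10^-4 = 499 → laminar (Re < 2300)
f = 64/Re = 0.1282
h_f = f(L/D)V²/(2g) = 0.1282·(83.0/0.04430)·1.33²/(2·9.81) = 21.65 m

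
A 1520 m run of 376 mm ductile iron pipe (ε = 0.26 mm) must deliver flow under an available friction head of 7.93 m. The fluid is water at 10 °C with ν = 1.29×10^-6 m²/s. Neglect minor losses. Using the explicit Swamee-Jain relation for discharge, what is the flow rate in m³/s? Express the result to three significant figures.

Q ≈ 0.158 m³/s

Swamee-Jain (Type II): Q = -0.965·√(gD⁵h_f/L)·ln[ε/(3.7D) + √(3.17ν²L/(gD³h_f))]
√(gD⁵h_f/L) = √(9.81·0.376⁵·7.93/1520) = 0.01961
ε/(3.7D) = 1.87×10^-4; √(3.17ν²L/(gD³h_f)) = 4.40×10^-5
Q = -0.965·0.01961·ln(2.309×10^-4) = 0.1585 m³/s
Check: V = 1.43 m/s, Re = 4.16×10^5, f = 0.01903, h_f = 7.99 m ≈ 7.93 m ✓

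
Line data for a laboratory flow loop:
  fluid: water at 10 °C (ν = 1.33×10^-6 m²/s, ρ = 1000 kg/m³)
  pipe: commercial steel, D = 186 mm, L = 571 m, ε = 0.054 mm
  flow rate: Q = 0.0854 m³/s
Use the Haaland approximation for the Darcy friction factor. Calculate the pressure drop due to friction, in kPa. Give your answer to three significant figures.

V = 4Q/(πD²) = 4·0.0854/(π·0.186²) = 3.143 m/s
Re = VD/ν = 3.143·0.186/1.33×10^-6 = 4.40×10^5 → turbulent
ε/D = 0.054/186 = 2.90×10^-4
Haaland: f = 0.01622
h_f = f(L/D)V²/(2g) = 0.01622·(571/0.186)·3.143²/(2·9.81) = 25.07 m
Δp = ρg·h_f = 1000·9.81·25.07 = 245.9 kPa

Δp ≈ 246 kPa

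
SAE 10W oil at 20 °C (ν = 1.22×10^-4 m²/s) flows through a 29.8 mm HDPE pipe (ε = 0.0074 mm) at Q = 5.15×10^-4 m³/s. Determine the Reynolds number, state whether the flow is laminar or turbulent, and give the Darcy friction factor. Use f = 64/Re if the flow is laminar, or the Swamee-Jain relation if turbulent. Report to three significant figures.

V = 4Q/(πD²) = 0.7384 m/s
Re = VD/ν = 0.7384·0.0298/1.22×10^-4 = 180
Re < 2300 → laminar → f = 64/Re = 0.3548

Re ≈ 180; laminar; f = 64/Re ≈ 0.355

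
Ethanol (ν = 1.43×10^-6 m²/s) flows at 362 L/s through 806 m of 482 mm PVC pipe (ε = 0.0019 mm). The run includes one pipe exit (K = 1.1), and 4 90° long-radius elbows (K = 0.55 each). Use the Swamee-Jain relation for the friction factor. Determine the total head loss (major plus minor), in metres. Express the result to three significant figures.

H_L ≈ 4.86 m

V = 4Q/(πD²) = 1.984 m/s; V²/2g = 0.2006 m
Re = 6.69×10^5, ε/D = 3.94×10^-6 → f = 0.01251 (Swamee-Jain)
Major: h_f = f(L/D)·V²/2g = 0.01251·1672·0.2006 = 4.197 m
Minor: ΣK = 3.30; h_m = ΣK·V²/2g = 0.6620 m
Total H_L = 4.197 + 0.6620 = 4.859 m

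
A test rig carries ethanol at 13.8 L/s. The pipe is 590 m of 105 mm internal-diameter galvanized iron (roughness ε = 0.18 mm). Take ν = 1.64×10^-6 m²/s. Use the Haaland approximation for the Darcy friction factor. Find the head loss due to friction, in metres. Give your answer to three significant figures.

h_f ≈ 17.6 m

V = 4Q/(πD²) = 4·0.0138/(π·0.105²) = 1.594 m/s
Re = VD/ν = 1.594·0.105/1.64×10^-6 = 1.02×10^5 → turbulent
ε/D = 0.18/105 = 0.00171
Haaland: f = 0.02416
h_f = f(L/D)V²/(2g) = 0.02416·(590/0.105)·1.594²/(2·9.81) = 17.58 m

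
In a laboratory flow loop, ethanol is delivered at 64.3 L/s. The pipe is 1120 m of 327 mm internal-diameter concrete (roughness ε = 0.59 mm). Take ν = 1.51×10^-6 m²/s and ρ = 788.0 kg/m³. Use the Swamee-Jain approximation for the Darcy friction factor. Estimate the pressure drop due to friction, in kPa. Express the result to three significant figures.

V = 4Q/(πD²) = 4·0.0643/(π·0.327²) = 0.7656 m/s
Re = VD/ν = 0.7656·0.327/1.51×10^-6 = 1.66×10^5 → turbulent
ε/D = 0.59/327 = 0.00180
Swamee-Jain: f = 0.02411
h_f = f(L/D)V²/(2g) = 0.02411·(1120/0.327)·0.7656²/(2·9.81) = 2.468 m
Δp = ρg·h_f = 788.0·9.81·2.468 = 19.08 kPa

Δp ≈ 19.1 kPa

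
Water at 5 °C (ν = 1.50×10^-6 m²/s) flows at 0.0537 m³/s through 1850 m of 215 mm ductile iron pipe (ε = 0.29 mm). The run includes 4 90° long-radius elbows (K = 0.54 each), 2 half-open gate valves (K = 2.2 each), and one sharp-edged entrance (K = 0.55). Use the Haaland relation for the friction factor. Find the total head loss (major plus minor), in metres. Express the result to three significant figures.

H_L ≈ 22.1 m

V = 4Q/(πD²) = 1.479 m/s; V²/2g = 0.1115 m
Re = 2.12×10^5, ε/D = 0.00135 → f = 0.02215 (Haaland)
Major: h_f = f(L/D)·V²/2g = 0.02215·8605·0.1115 = 21.26 m
Minor: ΣK = 7.11; h_m = ΣK·V²/2g = 0.7928 m
Total H_L = 21.26 + 0.7928 = 22.05 m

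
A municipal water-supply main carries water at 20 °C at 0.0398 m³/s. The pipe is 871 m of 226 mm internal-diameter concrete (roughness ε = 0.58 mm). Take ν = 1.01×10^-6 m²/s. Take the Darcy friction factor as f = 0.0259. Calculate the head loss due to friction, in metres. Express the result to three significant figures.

V = 4Q/(πD²) = 4·0.0398/(π·0.226²) = 0.9921 m/s
h_f = f(L/D)V²/(2g) = 0.02590·(871/0.226)·0.9921²/(2·9.81) = 5.008 m

h_f ≈ 5.01 m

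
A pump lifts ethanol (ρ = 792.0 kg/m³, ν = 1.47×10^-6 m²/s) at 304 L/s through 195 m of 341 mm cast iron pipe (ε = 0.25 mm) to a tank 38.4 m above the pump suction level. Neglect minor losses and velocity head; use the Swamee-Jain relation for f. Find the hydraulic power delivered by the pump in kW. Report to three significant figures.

P_hyd ≈ 105 kW

V = 4Q/(πD²) = 3.329 m/s; Re = 7.72×10^5; ε/D = 7.33×10^-4; f = 0.01883
h_f = f(L/D)V²/2g = 6.080 m
Total head H = z + h_f = 38.4 + 6.080 = 44.48 m
P_hyd = ρgQH = 792.0·9.81·0.304·44.48 = 105.1 kW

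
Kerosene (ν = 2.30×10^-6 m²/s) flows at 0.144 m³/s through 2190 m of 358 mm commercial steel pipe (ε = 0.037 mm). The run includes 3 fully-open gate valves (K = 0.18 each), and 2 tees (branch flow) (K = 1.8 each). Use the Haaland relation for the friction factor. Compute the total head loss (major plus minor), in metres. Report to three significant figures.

V = 4Q/(πD²) = 1.431 m/s; V²/2g = 0.1043 m
Re = 2.23×10^5, ε/D = 1.03×10^-4 → f = 0.01594 (Haaland)
Major: h_f = f(L/D)·V²/2g = 0.01594·6117·0.1043 = 10.17 m
Minor: ΣK = 4.14; h_m = ΣK·V²/2g = 0.4318 m
Total H_L = 10.17 + 0.4318 = 10.60 m

H_L ≈ 10.6 m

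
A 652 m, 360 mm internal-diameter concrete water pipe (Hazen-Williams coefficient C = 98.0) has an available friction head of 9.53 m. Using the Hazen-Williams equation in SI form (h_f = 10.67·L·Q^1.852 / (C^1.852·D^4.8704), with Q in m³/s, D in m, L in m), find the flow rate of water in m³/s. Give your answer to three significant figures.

Q ≈ 0.190 m³/s

Rearranging: Q = [h_f·C^1.852·D^4.8704 / (10.67·L)]^(1/1.852)
Q = [9.53·98.0^1.852·0.360^4.8704 / (10.67·652)]^0.540 = 0.1898 m³/s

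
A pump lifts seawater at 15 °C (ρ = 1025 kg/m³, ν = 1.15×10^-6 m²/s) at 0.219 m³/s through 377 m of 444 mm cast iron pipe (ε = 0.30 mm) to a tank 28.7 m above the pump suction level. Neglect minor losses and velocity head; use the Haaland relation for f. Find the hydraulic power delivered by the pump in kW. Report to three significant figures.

P_hyd ≈ 66.7 kW

V = 4Q/(πD²) = 1.414 m/s; Re = 5.46×10^5; ε/D = 6.76×10^-4; f = 0.01856
h_f = f(L/D)V²/2g = 1.607 m
Total head H = z + h_f = 28.7 + 1.607 = 30.31 m
P_hyd = ρgQH = 1025·9.81·0.219·30.31 = 66.74 kW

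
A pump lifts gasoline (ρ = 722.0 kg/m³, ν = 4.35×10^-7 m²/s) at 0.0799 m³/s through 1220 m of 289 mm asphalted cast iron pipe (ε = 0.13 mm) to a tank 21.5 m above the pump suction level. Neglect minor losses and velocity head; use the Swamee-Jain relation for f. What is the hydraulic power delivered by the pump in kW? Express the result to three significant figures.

V = 4Q/(πD²) = 1.218 m/s; Re = 8.09×10^5; ε/D = 4.50×10^-4; f = 0.01708
h_f = f(L/D)V²/2g = 5.451 m
Total head H = z + h_f = 21.5 + 5.451 = 26.95 m
P_hyd = ρgQH = 722.0·9.81·0.0799·26.95 = 15.25 kW

P_hyd ≈ 15.3 kW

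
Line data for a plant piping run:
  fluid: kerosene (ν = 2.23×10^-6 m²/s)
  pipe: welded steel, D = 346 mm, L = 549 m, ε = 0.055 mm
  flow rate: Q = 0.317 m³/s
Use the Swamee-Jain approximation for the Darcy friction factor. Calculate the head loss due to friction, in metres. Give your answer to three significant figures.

h_f ≈ 13.8 m

V = 4Q/(πD²) = 4·0.317/(π·0.346²) = 3.371 m/s
Re = VD/ν = 3.371·0.346/2.23×10^-6 = 5.23×10^5 → turbulent
ε/D = 0.055/346 = 1.59×10^-4
Swamee-Jain: f = 0.01505
h_f = f(L/D)V²/(2g) = 0.01505·(549/0.346)·3.371²/(2·9.81) = 13.83 m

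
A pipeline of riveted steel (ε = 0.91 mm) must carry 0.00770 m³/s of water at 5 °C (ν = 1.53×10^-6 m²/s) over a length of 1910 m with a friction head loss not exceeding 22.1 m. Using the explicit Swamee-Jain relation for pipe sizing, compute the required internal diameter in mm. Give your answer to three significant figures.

Swamee-Jain (Type III): D = 0.66·[ε^1.25·(LQ²/(gh_f))^4.75 + ν·Q^9.4·(L/(gh_f))^5.2]^0.04
LQ²/(gh_f) = 5.223×10^-4; L/(gh_f) = 8.810
Term 1 = ε^1.25·(…)^4.75 = 4.07×10^-20; Term 2 = ν·Q^9.4·(…)^5.2 = 1.70×10^-21
D = 0.66·(4.07×10^-20 + 1.70×10^-21)^0.04 = 0.1108 m = 111 mm
Check: V = 0.798 m/s, Re = 5.78×10^4, f = 0.03700, h_f = 20.7 m ≈ 22.1 m ✓

D ≈ 111 mm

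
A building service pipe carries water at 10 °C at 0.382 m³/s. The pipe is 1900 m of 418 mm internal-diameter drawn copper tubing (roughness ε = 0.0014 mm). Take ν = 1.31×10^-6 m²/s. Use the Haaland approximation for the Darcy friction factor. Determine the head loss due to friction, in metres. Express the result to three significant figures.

V = 4Q/(πD²) = 4·0.382/(π·0.418²) = 2.784 m/s
Re = VD/ν = 2.784·0.418/1.31×10^-6 = 8.88×10^5 → turbulent
ε/D = 0.0014/418 = 3.35×10^-6
Haaland: f = 0.01187
h_f = f(L/D)V²/(2g) = 0.01187·(1900/0.418)·2.784²/(2·9.81) = 21.31 m

h_f ≈ 21.3 m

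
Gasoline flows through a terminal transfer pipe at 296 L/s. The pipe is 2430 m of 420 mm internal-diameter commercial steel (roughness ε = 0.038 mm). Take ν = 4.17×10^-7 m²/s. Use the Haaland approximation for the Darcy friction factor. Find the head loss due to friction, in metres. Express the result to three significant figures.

V = 4Q/(πD²) = 4·0.296/(π·0.420²) = 2.137 m/s
Re = VD/ν = 2.137·0.420/4.17×10^-7 = 2.15×10^6 → turbulent
ε/D = 0.038/420 = 9.05×10^-5
Haaland: f = 0.01251
h_f = f(L/D)V²/(2g) = 0.01251·(2430/0.420)·2.137²/(2·9.81) = 16.85 m

h_f ≈ 16.8 m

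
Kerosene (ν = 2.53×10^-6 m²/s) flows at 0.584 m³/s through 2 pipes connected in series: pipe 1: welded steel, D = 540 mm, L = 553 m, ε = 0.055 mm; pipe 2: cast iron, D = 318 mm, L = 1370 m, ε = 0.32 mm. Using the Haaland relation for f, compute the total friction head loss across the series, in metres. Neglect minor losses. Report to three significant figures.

Pipe 1: V = 2.550 m/s, Re = 5.44×10^5, ε/D = 1.02×10^-4, f = 0.01415, h_1 = f(L/D)V²/2g = 4.802 m
Pipe 2: V = 7.353 m/s, Re = 9.24×10^5, ε/D = 0.00101, f = 0.01999, h_2 = f(L/D)V²/2g = 237.3 m
Series → Q common, losses add: H = Σh = 242.1 m

H ≈ 242 m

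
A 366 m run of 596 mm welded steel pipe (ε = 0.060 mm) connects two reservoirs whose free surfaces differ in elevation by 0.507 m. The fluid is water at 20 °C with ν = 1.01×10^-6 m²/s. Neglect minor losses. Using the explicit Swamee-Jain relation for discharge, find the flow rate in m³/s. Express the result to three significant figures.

Swamee-Jain (Type II): Q = -0.965·√(gD⁵h_f/L)·ln[ε/(3.7D) + √(3.17ν²L/(gD³h_f))]
√(gD⁵h_f/L) = √(9.81·0.596⁵·0.507/366) = 0.03197
ε/(3.7D) = 2.72×10^-5; √(3.17ν²L/(gD³h_f)) = 3.35×10^-5
Q = -0.965·0.03197·ln(6.073×10^-5) = 0.2995 m³/s
Check: V = 1.07 m/s, Re = 6.34×10^5, f = 0.01411, h_f = 0.509 m ≈ 0.507 m ✓

Q ≈ 0.300 m³/s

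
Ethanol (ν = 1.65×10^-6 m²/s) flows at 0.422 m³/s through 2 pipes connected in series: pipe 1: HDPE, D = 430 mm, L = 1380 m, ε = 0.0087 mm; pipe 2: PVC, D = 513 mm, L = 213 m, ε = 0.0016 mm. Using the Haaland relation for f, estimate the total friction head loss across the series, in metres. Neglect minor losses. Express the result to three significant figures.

H ≈ 18.3 m

Pipe 1: V = 2.906 m/s, Re = 7.57×10^5, ε/D = 2.02×10^-5, f = 0.01246, h_1 = f(L/D)V²/2g = 17.21 m
Pipe 2: V = 2.042 m/s, Re = 6.35×10^5, ε/D = 3.12×10^-6, f = 0.01256, h_2 = f(L/D)V²/2g = 1.108 m
Series → Q common, losses add: H = Σh = 18.32 m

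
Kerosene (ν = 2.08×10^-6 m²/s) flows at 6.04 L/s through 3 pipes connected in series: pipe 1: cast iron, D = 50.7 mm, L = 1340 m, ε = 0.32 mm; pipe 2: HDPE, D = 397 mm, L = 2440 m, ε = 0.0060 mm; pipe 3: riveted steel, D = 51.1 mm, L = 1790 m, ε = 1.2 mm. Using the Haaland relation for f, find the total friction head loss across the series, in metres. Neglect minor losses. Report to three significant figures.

Pipe 1: V = 2.992 m/s, Re = 7.29×10^4, ε/D = 0.00631, f = 0.03370, h_1 = f(L/D)V²/2g = 406.3 m
Pipe 2: V = 0.04879 m/s, Re = 9310, ε/D = 1.51×10^-5, f = 0.03151, h_2 = f(L/D)V²/2g = 0.02350 m
Pipe 3: V = 2.945 m/s, Re = 7.24×10^4, ε/D = 0.0235, f = 0.05236, h_3 = f(L/D)V²/2g = 810.8 m
Series → Q common, losses add: H = Σh = 1217 m

H ≈ 1220 m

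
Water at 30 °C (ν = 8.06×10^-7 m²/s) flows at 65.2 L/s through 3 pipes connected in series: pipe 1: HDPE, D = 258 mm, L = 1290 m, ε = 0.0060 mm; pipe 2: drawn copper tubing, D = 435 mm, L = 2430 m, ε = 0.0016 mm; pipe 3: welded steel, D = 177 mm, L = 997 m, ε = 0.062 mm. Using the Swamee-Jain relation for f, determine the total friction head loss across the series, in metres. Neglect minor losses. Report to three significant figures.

Pipe 1: V = 1.247 m/s, Re = 3.99×10^5, ε/D = 2.33×10^-5, f = 0.01395, h_1 = f(L/D)V²/2g = 5.531 m
Pipe 2: V = 0.4387 m/s, Re = 2.37×10^5, ε/D = 3.68×10^-6, f = 0.01507, h_2 = f(L/D)V²/2g = 0.8259 m
Pipe 3: V = 2.650 m/s, Re = 5.82×10^5, ε/D = 3.50×10^-4, f = 0.01661, h_3 = f(L/D)V²/2g = 33.48 m
Series → Q common, losses add: H = Σh = 39.83 m

H ≈ 39.8 m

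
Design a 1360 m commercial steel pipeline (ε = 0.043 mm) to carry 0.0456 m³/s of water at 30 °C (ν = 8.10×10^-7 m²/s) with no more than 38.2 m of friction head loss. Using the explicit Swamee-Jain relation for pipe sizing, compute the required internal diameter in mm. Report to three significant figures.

D ≈ 161 mm

Swamee-Jain (Type III): D = 0.66·[ε^1.25·(LQ²/(gh_f))^4.75 + ν·Q^9.4·(L/(gh_f))^5.2]^0.04
LQ²/(gh_f) = 0.007546; L/(gh_f) = 3.629
Term 1 = ε^1.25·(…)^4.75 = 2.89×10^-16; Term 2 = ν·Q^9.4·(…)^5.2 = 1.64×10^-16
D = 0.66·(2.89×10^-16 + 1.64×10^-16)^0.04 = 0.1606 m = 161 mm
Check: V = 2.25 m/s, Re = 4.46×10^5, f = 0.01625, h_f = 35.5 m ≈ 38.2 m ✓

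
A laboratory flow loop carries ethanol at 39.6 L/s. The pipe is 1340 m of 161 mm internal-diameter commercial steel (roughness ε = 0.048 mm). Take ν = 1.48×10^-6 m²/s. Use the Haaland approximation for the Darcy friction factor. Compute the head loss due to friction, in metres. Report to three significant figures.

h_f ≈ 27.9 m

V = 4Q/(πD²) = 4·0.0396/(π·0.161²) = 1.945 m/s
Re = VD/ν = 1.945·0.161/1.48×10^-6 = 2.12×10^5 → turbulent
ε/D = 0.048/161 = 2.98×10^-4
Haaland: f = 0.01739
h_f = f(L/D)V²/(2g) = 0.01739·(1340/0.161)·1.945²/(2·9.81) = 27.90 m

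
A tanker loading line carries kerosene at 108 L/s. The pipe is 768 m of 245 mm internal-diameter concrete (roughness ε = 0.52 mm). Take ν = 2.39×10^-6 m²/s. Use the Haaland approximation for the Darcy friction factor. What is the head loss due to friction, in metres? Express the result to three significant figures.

h_f ≈ 20.5 m

V = 4Q/(πD²) = 4·0.108/(π·0.245²) = 2.291 m/s
Re = VD/ν = 2.291·0.245/2.39×10^-6 = 2.35×10^5 → turbulent
ε/D = 0.52/245 = 0.00212
Haaland: f = 0.02449
h_f = f(L/D)V²/(2g) = 0.02449·(768/0.245)·2.291²/(2·9.81) = 20.53 m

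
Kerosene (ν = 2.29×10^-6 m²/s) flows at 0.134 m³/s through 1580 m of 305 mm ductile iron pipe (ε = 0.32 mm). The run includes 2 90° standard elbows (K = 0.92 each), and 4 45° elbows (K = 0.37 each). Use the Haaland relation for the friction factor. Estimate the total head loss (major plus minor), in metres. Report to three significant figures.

H_L ≈ 19.1 m

V = 4Q/(πD²) = 1.834 m/s; V²/2g = 0.1714 m
Re = 2.44×10^5, ε/D = 0.00105 → f = 0.02090 (Haaland)
Major: h_f = f(L/D)·V²/2g = 0.02090·5180·0.1714 = 18.57 m
Minor: ΣK = 3.32; h_m = ΣK·V²/2g = 0.5692 m
Total H_L = 18.57 + 0.5692 = 19.13 m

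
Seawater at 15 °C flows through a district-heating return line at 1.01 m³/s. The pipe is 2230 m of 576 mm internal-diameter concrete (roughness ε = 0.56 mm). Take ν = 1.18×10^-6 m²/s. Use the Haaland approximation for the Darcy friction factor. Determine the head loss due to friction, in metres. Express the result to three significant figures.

h_f ≈ 58.4 m

V = 4Q/(πD²) = 4·1.01/(π·0.576²) = 3.876 m/s
Re = VD/ν = 3.876·0.576/1.18×10^-6 = 1.89×10^6 → turbulent
ε/D = 0.56/576 = 9.72×10^-4
Haaland: f = 0.01969
h_f = f(L/D)V²/(2g) = 0.01969·(2230/0.576)·3.876²/(2·9.81) = 58.36 m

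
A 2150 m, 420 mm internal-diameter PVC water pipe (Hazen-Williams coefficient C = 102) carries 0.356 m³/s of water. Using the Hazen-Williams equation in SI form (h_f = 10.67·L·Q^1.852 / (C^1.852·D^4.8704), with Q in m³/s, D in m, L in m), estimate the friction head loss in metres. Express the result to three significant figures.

h_f = 10.67·2150·0.356^1.852 / (102^1.852·0.420^4.8704) = 44.15 m

h_f ≈ 44.1 m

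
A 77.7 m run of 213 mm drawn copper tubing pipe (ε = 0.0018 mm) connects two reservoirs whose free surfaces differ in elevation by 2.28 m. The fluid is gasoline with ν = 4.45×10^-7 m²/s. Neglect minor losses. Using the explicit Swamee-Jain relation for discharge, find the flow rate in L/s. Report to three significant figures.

Swamee-Jain (Type II): Q = -0.965·√(gD⁵h_f/L)·ln[ε/(3.7D) + √(3.17ν²L/(gD³h_f))]
√(gD⁵h_f/L) = √(9.81·0.213⁵·2.28/77.7) = 0.01123
ε/(3.7D) = 2.28×10^-6; √(3.17ν²L/(gD³h_f)) = 1.50×10^-5
Q = -0.965·0.01123·ln(1.731×10^-5) = 0.1189 m³/s
Check: V = 3.34 m/s, Re = 1.60×10^6, f = 0.01102, h_f = 2.28 m ≈ 2.28 m ✓

Q ≈ 119 L/s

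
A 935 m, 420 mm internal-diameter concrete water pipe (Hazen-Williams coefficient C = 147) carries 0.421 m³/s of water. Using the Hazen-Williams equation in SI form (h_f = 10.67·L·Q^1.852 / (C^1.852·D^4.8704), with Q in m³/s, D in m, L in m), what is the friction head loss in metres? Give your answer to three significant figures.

h_f ≈ 13.3 m

h_f = 10.67·935·0.421^1.852 / (147^1.852·0.420^4.8704) = 13.31 m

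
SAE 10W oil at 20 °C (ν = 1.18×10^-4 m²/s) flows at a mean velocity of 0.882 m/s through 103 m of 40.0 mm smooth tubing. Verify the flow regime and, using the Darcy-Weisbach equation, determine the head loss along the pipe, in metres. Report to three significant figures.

Re = VD/ν = 0.882·0.04000/1.18×10^-4 = 299 → laminar (Re < 2300)
f = 64/Re = 0.2141
h_f = f(L/D)V²/(2g) = 0.2141·(103/0.04000)·0.882²/(2·9.81) = 21.85 m

h_f ≈ 21.9 m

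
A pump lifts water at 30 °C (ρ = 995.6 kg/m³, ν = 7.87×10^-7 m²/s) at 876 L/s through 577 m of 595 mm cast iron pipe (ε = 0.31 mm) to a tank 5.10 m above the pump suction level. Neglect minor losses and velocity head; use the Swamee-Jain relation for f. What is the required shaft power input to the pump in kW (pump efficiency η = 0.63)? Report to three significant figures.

P_shaft ≈ 183 kW

V = 4Q/(πD²) = 3.151 m/s; Re = 2.38×10^6; ε/D = 5.21×10^-4; f = 0.01713
h_f = f(L/D)V²/2g = 8.404 m
Total head H = z + h_f = 5.10 + 8.404 = 13.50 m
P_hyd = ρgQH = 995.6·9.81·0.876·13.50 = 115.5 kW
P_shaft = P_hyd/η = 115.5/0.63 = 183.4 kW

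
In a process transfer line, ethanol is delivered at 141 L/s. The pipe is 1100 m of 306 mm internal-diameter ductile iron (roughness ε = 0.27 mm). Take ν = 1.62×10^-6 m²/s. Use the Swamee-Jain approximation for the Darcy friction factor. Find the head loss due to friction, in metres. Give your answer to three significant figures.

h_f ≈ 13.5 m

V = 4Q/(πD²) = 4·0.141/(π·0.306²) = 1.917 m/s
Re = VD/ν = 1.917·0.306/1.62×10^-6 = 3.62×10^5 → turbulent
ε/D = 0.27/306 = 8.82×10^-4
Swamee-Jain: f = 0.02007
h_f = f(L/D)V²/(2g) = 0.02007·(1100/0.306)·1.917²/(2·9.81) = 13.52 m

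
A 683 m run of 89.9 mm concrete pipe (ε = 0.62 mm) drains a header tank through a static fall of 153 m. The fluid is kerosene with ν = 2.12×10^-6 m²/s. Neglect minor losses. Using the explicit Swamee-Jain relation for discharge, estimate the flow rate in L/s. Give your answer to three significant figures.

Q ≈ 21.6 L/s

Swamee-Jain (Type II): Q = -0.965·√(gD⁵h_f/L)·ln[ε/(3.7D) + √(3.17ν²L/(gD³h_f))]
√(gD⁵h_f/L) = √(9.81·0.0899⁵·153/683) = 0.003592
ε/(3.7D) = 0.00186; √(3.17ν²L/(gD³h_f)) = 9.45×10^-5
Q = -0.965·0.003592·ln(0.001958) = 0.02162 m³/s
Check: V = 3.41 m/s, Re = 1.44×10^5, f = 0.03429, h_f = 154 m ≈ 153 m ✓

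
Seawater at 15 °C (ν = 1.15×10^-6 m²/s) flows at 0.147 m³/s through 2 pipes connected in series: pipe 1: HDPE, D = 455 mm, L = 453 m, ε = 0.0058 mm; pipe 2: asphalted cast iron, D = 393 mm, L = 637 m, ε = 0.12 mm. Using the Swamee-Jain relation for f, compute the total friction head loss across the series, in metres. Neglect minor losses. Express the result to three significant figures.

Pipe 1: V = 0.9041 m/s, Re = 3.58×10^5, ε/D = 1.27×10^-5, f = 0.01408, h_1 = f(L/D)V²/2g = 0.5839 m
Pipe 2: V = 1.212 m/s, Re = 4.14×10^5, ε/D = 3.05×10^-4, f = 0.01664, h_2 = f(L/D)V²/2g = 2.019 m
Series → Q common, losses add: H = Σh = 2.603 m

H ≈ 2.60 m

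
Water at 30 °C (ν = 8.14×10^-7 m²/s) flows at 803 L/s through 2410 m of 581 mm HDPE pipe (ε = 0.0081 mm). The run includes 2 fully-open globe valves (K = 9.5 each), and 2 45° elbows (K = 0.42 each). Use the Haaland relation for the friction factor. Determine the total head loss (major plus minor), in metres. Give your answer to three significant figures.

H_L ≈ 29.9 m

V = 4Q/(πD²) = 3.029 m/s; V²/2g = 0.4676 m
Re = 2.16×10^6, ε/D = 1.39×10^-5 → f = 0.01065 (Haaland)
Major: h_f = f(L/D)·V²/2g = 0.01065·4148·0.4676 = 20.66 m
Minor: ΣK = 19.8; h_m = ΣK·V²/2g = 9.277 m
Total H_L = 20.66 + 9.277 = 29.94 m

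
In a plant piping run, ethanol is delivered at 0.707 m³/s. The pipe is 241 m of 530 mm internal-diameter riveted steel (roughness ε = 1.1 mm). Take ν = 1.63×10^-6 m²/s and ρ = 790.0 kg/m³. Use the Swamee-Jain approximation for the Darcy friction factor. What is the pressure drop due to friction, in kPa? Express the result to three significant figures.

Δp ≈ 44.1 kPa

V = 4Q/(πD²) = 4·0.707/(π·0.530²) = 3.205 m/s
Re = VD/ν = 3.205·0.530/1.63×10^-6 = 1.04×10^6 → turbulent
ε/D = 1.1/530 = 0.00208
Swamee-Jain: f = 0.02390
h_f = f(L/D)V²/(2g) = 0.02390·(241/0.530)·3.205²/(2·9.81) = 5.688 m
Δp = ρg·h_f = 790.0·9.81·5.688 = 44.08 kPa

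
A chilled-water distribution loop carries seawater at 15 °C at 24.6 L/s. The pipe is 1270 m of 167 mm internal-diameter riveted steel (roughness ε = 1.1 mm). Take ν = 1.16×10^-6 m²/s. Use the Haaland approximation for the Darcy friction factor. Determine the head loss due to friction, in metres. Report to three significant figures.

h_f ≈ 16.4 m

V = 4Q/(πD²) = 4·0.0246/(π·0.167²) = 1.123 m/s
Re = VD/ν = 1.123·0.167/1.16×10^-6 = 1.62×10^5 → turbulent
ε/D = 1.1/167 = 0.00659
Haaland: f = 0.03358
h_f = f(L/D)V²/(2g) = 0.03358·(1270/0.167)·1.123²/(2·9.81) = 16.42 m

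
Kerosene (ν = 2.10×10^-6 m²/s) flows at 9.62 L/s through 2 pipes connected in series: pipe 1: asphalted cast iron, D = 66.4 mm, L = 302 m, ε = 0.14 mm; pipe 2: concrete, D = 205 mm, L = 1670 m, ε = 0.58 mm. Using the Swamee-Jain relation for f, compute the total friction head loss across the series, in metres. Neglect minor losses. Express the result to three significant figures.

Pipe 1: V = 2.778 m/s, Re = 8.78×10^4, ε/D = 0.00211, f = 0.02582, h_1 = f(L/D)V²/2g = 46.20 m
Pipe 2: V = 0.2915 m/s, Re = 2.85×10^4, ε/D = 0.00283, f = 0.03020, h_2 = f(L/D)V²/2g = 1.065 m
Series → Q common, losses add: H = Σh = 47.27 m

H ≈ 47.3 m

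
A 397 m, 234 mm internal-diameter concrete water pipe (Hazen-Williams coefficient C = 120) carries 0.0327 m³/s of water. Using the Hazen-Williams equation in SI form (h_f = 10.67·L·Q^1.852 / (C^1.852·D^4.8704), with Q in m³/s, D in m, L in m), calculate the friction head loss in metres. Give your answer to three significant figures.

h_f ≈ 1.25 m

h_f = 10.67·397·0.0327^1.852 / (120^1.852·0.234^4.8704) = 1.251 m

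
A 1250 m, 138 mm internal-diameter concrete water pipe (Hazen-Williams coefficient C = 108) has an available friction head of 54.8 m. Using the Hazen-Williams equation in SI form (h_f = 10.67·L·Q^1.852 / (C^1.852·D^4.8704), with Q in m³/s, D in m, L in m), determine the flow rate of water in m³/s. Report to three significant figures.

Rearranging: Q = [h_f·C^1.852·D^4.8704 / (10.67·L)]^(1/1.852)
Q = [54.8·108^1.852·0.138^4.8704 / (10.67·1250)]^0.540 = 0.03041 m³/s

Q ≈ 0.0304 m³/s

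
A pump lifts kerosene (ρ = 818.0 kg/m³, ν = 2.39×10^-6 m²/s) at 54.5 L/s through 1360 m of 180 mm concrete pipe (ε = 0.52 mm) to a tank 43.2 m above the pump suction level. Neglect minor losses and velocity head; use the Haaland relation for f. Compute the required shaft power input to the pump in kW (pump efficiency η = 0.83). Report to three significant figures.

V = 4Q/(πD²) = 2.142 m/s; Re = 1.61×10^5; ε/D = 0.00289; f = 0.02670
h_f = f(L/D)V²/2g = 47.16 m
Total head H = z + h_f = 43.2 + 47.16 = 90.36 m
P_hyd = ρgQH = 818.0·9.81·0.0545·90.36 = 39.52 kW
P_shaft = P_hyd/η = 39.52/0.83 = 47.61 kW

P_shaft ≈ 47.6 kW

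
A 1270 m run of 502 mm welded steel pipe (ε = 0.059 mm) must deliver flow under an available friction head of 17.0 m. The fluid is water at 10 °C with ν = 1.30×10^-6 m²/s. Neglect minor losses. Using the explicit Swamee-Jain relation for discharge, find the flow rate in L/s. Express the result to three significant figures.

Q ≈ 619 L/s

Swamee-Jain (Type II): Q = -0.965·√(gD⁵h_f/L)·ln[ε/(3.7D) + √(3.17ν²L/(gD³h_f))]
√(gD⁵h_f/L) = √(9.81·0.502⁵·17.0/1270) = 0.06470
ε/(3.7D) = 3.18×10^-5; √(3.17ν²L/(gD³h_f)) = 1.80×10^-5
Q = -0.965·0.06470·ln(4.972×10^-5) = 0.6187 m³/s
Check: V = 3.13 m/s, Re = 1.21×10^6, f = 0.01357, h_f = 17.1 m ≈ 17.0 m ✓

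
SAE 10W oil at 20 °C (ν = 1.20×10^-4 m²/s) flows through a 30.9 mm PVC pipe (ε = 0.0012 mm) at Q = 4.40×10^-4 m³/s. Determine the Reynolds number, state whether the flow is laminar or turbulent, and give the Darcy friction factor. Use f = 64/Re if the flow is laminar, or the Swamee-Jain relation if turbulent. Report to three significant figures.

Re ≈ 151; laminar; f = 64/Re ≈ 0.424

V = 4Q/(πD²) = 0.5867 m/s
Re = VD/ν = 0.5867·0.0309/1.20×10^-4 = 151
Re < 2300 → laminar → f = 64/Re = 0.4236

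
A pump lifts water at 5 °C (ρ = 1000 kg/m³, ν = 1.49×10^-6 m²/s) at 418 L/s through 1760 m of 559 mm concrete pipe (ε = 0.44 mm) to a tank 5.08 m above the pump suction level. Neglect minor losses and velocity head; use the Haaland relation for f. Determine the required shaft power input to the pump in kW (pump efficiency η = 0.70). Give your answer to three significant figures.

V = 4Q/(πD²) = 1.703 m/s; Re = 6.39×10^5; ε/D = 7.87×10^-4; f = 0.01907
h_f = f(L/D)V²/2g = 8.875 m
Total head H = z + h_f = 5.08 + 8.875 = 13.95 m
P_hyd = ρgQH = 1000·9.81·0.418·13.95 = 57.22 kW
P_shaft = P_hyd/η = 57.22/0.70 = 81.75 kW

P_shaft ≈ 81.7 kW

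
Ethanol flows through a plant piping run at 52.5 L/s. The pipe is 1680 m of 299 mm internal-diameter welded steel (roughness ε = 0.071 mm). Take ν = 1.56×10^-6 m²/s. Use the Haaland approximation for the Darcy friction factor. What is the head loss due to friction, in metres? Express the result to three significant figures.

h_f ≈ 2.87 m

V = 4Q/(πD²) = 4·0.0525/(π·0.299²) = 0.7477 m/s
Re = VD/ν = 0.7477·0.299/1.56×10^-6 = 1.43×10^5 → turbulent
ε/D = 0.071/299 = 2.37×10^-4
Haaland: f = 0.01790
h_f = f(L/D)V²/(2g) = 0.01790·(1680/0.299)·0.7477²/(2·9.81) = 2.865 m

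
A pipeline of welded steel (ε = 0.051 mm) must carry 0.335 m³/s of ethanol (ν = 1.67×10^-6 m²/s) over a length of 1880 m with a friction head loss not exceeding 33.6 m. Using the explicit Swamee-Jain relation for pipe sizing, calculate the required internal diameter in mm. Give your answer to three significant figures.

Swamee-Jain (Type III): D = 0.66·[ε^1.25·(LQ²/(gh_f))^4.75 + ν·Q^9.4·(L/(gh_f))^5.2]^0.04
LQ²/(gh_f) = 0.6401; L/(gh_f) = 5.704
Term 1 = ε^1.25·(…)^4.75 = 5.18×10^-7; Term 2 = ν·Q^9.4·(…)^5.2 = 4.90×10^-7
D = 0.66·(5.18×10^-7 + 4.90×10^-7)^0.04 = 0.3799 m = 380 mm
Check: V = 2.96 m/s, Re = 6.72×10^5, f = 0.01444, h_f = 31.8 m ≈ 33.6 m ✓

D ≈ 380 mm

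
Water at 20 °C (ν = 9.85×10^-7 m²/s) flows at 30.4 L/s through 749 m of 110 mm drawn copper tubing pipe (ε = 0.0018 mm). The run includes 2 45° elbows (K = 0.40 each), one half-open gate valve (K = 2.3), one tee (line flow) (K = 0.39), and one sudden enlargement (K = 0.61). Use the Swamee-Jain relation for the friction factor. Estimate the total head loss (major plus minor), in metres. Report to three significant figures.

H_L ≈ 52.3 m

V = 4Q/(πD²) = 3.199 m/s; V²/2g = 0.5216 m
Re = 3.57×10^5, ε/D = 1.64×10^-5 → f = 0.01413 (Swamee-Jain)
Major: h_f = f(L/D)·V²/2g = 0.01413·6809·0.5216 = 50.17 m
Minor: ΣK = 4.10; h_m = ΣK·V²/2g = 2.138 m
Total H_L = 50.17 + 2.138 = 52.31 m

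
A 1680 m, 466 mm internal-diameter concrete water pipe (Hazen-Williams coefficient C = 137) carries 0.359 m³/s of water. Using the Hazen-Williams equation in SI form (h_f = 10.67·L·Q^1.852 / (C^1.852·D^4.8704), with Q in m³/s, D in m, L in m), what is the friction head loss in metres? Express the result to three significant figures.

h_f = 10.67·1680·0.359^1.852 / (137^1.852·0.466^4.8704) = 12.23 m

h_f ≈ 12.2 m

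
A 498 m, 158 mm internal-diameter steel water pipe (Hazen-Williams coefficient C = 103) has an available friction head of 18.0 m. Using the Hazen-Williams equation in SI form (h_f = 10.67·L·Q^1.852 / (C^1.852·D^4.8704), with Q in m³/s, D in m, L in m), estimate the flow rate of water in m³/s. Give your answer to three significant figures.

Q ≈ 0.0373 m³/s

Rearranging: Q = [h_f·C^1.852·D^4.8704 / (10.67·L)]^(1/1.852)
Q = [18.0·103^1.852·0.158^4.8704 / (10.67·498)]^0.540 = 0.03730 m³/s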